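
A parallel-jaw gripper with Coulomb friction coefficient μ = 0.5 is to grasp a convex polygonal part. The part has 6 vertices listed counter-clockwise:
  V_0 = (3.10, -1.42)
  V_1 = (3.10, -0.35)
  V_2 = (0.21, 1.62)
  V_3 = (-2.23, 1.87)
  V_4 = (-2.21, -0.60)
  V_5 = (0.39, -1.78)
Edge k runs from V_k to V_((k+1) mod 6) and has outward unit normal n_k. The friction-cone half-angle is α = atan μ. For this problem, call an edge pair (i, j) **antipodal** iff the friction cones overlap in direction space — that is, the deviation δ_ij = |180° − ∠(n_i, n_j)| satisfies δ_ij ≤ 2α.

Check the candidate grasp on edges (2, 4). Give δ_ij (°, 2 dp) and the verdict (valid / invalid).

α = atan 0.5 = 26.57°;  2α = 53.13°
edge 2: e_2 = (-2.44, +0.25);  n_2 = (+0.1019, +0.9948)
edge 4: e_4 = (+2.60, -1.18);  n_4 = (-0.4133, -0.9106)
∠(n_2, n_4) = 161.44°
δ = |180° − 161.44°| = 18.56°
18.56° ≤ 2α = 53.13°  →  valid

δ = 18.56°, valid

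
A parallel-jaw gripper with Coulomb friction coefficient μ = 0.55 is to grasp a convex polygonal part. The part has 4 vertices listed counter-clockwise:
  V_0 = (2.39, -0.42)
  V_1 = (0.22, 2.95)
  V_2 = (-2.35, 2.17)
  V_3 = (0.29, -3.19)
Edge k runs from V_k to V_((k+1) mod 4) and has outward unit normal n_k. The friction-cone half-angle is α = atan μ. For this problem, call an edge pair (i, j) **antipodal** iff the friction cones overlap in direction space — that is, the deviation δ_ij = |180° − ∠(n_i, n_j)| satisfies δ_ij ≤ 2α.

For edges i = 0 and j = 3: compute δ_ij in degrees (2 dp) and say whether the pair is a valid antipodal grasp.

δ = 110.06°, invalid

α = atan 0.55 = 28.81°;  2α = 57.62°
edge 0: e_0 = (-2.17, +3.37);  n_0 = (+0.8408, +0.5414)
edge 3: e_3 = (+2.10, +2.77);  n_3 = (+0.7969, -0.6041)
∠(n_0, n_3) = 69.94°
δ = |180° − 69.94°| = 110.06°
110.06° > 2α = 57.62°  →  invalid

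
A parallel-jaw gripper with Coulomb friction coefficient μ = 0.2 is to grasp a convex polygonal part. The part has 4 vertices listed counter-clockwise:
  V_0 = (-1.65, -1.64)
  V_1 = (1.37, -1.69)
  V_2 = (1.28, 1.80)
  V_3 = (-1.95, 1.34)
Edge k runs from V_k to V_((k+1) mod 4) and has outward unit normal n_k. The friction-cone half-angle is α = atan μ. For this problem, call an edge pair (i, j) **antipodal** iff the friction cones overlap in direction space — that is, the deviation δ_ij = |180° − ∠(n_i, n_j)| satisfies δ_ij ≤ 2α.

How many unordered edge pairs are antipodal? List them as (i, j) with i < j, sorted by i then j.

α = atan 0.2 = 11.31°;  2α = 22.62°
n_0 = (-0.0166, -0.9999)
n_1 = (+0.9997, +0.0258)
n_2 = (-0.1410, +0.9900)
n_3 = (-0.9950, -0.1002)
  (0,1): δ = 87.57°  ·
  (0,2): δ = 9.05°  ✓
  (0,3): δ = 96.70°  ·
  (1,2): δ = 83.37°  ·
  (1,3): δ = 4.27°  ✓
  (2,3): δ = 92.36°  ·
antipodal pairs: 2

count = 2; pairs: (0,2), (1,3)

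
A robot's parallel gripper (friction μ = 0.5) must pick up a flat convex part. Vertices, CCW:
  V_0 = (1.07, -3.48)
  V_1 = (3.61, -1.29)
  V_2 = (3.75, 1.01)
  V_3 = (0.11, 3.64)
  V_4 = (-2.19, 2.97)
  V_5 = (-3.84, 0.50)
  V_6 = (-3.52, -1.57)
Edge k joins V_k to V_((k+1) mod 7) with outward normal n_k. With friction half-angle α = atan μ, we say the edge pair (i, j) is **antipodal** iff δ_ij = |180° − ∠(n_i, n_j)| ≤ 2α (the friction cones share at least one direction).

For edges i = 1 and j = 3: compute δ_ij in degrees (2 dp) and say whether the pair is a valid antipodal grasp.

α = atan 0.5 = 26.57°;  2α = 53.13°
edge 1: e_1 = (+0.14, +2.30);  n_1 = (+0.9982, -0.0608)
edge 3: e_3 = (-2.30, -0.67);  n_3 = (-0.2797, +0.9601)
∠(n_1, n_3) = 109.72°
δ = |180° − 109.72°| = 70.28°
70.28° > 2α = 53.13°  →  invalid

δ = 70.28°, invalid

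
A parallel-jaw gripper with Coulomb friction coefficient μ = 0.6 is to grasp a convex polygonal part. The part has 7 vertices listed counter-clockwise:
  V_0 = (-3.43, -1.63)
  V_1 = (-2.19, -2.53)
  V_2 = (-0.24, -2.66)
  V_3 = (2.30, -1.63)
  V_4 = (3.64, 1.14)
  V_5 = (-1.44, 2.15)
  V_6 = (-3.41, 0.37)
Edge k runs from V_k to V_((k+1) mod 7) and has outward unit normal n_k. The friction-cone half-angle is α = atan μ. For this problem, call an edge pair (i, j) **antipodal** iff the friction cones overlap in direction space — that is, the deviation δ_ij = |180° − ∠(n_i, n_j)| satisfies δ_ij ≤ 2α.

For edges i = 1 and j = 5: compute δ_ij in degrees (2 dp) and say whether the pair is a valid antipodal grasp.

δ = 45.91°, valid

α = atan 0.6 = 30.96°;  2α = 61.93°
edge 1: e_1 = (+1.95, -0.13);  n_1 = (-0.0665, -0.9978)
edge 5: e_5 = (-1.97, -1.78);  n_5 = (-0.6704, +0.7420)
∠(n_1, n_5) = 134.09°
δ = |180° − 134.09°| = 45.91°
45.91° ≤ 2α = 61.93°  →  valid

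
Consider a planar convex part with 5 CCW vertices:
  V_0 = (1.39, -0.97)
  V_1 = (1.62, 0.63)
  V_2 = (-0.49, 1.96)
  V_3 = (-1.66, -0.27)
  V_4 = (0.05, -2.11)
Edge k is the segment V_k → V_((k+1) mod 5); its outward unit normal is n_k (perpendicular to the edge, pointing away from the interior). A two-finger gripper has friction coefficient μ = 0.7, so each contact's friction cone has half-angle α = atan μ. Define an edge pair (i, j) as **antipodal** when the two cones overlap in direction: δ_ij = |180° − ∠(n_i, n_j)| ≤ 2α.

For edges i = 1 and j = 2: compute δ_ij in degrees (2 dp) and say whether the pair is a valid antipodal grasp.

δ = 85.46°, invalid

α = atan 0.7 = 34.99°;  2α = 69.98°
edge 1: e_1 = (-2.11, +1.33);  n_1 = (+0.5332, +0.8460)
edge 2: e_2 = (-1.17, -2.23);  n_2 = (-0.8855, +0.4646)
∠(n_1, n_2) = 94.54°
δ = |180° − 94.54°| = 85.46°
85.46° > 2α = 69.98°  →  invalid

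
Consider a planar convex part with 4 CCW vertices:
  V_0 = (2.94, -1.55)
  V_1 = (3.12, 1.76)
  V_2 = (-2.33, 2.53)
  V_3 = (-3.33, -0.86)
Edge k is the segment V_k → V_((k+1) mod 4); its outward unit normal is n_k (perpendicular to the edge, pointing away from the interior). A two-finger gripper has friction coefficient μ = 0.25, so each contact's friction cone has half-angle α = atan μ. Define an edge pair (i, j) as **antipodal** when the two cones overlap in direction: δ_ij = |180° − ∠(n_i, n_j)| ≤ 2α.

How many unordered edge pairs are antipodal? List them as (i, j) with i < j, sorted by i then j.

count = 2; pairs: (0,2), (1,3)

α = atan 0.25 = 14.04°;  2α = 28.07°
n_0 = (+0.9985, -0.0543)
n_1 = (+0.1399, +0.9902)
n_2 = (-0.9591, +0.2829)
n_3 = (-0.1094, -0.9940)
  (0,1): δ = 94.93°  ·
  (0,2): δ = 13.32°  ✓
  (0,3): δ = 86.83°  ·
  (1,2): δ = 98.39°  ·
  (1,3): δ = 1.76°  ✓
  (2,3): δ = 79.84°  ·
antipodal pairs: 2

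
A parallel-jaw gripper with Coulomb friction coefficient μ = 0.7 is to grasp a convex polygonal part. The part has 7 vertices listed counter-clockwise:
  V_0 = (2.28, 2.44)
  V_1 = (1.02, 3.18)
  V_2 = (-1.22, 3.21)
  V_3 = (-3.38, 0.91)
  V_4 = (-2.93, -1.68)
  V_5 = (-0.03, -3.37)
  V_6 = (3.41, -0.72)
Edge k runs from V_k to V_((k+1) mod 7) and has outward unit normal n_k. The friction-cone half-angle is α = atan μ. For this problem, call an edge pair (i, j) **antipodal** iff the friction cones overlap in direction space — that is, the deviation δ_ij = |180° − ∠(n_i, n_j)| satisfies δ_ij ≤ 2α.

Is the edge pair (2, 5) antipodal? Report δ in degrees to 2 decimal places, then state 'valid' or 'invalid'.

δ = 9.19°, valid

α = atan 0.7 = 34.99°;  2α = 69.98°
edge 2: e_2 = (-2.16, -2.30);  n_2 = (-0.7289, +0.6846)
edge 5: e_5 = (+3.44, +2.65);  n_5 = (+0.6103, -0.7922)
∠(n_2, n_5) = 170.81°
δ = |180° − 170.81°| = 9.19°
9.19° ≤ 2α = 69.98°  →  valid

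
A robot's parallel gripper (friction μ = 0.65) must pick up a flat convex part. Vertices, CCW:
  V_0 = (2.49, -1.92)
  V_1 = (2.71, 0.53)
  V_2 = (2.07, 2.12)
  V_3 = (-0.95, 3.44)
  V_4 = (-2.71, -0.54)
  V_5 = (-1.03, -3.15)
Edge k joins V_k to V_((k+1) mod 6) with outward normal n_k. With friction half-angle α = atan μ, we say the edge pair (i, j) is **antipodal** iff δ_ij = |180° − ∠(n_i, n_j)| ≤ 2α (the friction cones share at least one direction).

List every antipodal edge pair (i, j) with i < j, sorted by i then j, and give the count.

count = 7; pairs: (0,3), (0,4), (1,3), (1,4), (2,4), (2,5), (3,5)

α = atan 0.65 = 33.02°;  2α = 66.05°
n_0 = (+0.9960, -0.0894)
n_1 = (+0.9277, +0.3734)
n_2 = (+0.4005, +0.9163)
n_3 = (-0.9146, +0.4044)
n_4 = (-0.8409, -0.5412)
n_5 = (+0.3299, -0.9440)
  (0,1): δ = 152.94°  ·
  (0,2): δ = 108.48°  ·
  (0,3): δ = 18.72°  ✓
  (0,4): δ = 37.90°  ✓
  (0,5): δ = 114.39°  ·
  (1,2): δ = 135.54°  ·
  (1,3): δ = 45.78°  ✓
  (1,4): δ = 10.84°  ✓
  (1,5): δ = 87.34°  ·
  (2,3): δ = 90.25°  ·
  (2,4): δ = 33.62°  ✓
  (2,5): δ = 42.87°  ✓
  (3,4): δ = 123.38°  ·
  (3,5): δ = 46.88°  ✓
  (4,5): δ = 103.51°  ·
antipodal pairs: 7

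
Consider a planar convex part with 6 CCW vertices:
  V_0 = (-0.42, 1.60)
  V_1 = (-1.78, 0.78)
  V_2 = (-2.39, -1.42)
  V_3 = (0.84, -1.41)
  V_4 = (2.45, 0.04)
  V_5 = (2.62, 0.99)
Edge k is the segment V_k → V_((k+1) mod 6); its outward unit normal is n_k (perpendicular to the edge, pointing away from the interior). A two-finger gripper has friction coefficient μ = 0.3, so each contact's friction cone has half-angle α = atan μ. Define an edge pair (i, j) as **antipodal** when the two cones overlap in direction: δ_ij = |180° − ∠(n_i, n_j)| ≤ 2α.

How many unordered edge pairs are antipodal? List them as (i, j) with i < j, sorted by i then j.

count = 5; pairs: (0,2), (0,3), (1,3), (1,4), (2,5)

α = atan 0.3 = 16.70°;  2α = 33.40°
n_0 = (-0.5163, +0.8564)
n_1 = (-0.9636, +0.2672)
n_2 = (+0.0031, -1.0000)
n_3 = (+0.6692, -0.7431)
n_4 = (+0.9844, -0.1761)
n_5 = (+0.1967, +0.9805)
  (0,1): δ = 136.58°  ·
  (0,2): δ = 30.91°  ✓
  (0,3): δ = 10.92°  ✓
  (0,4): δ = 48.77°  ·
  (0,5): δ = 137.57°  ·
  (1,2): δ = 74.33°  ·
  (1,3): δ = 32.50°  ✓
  (1,4): δ = 5.35°  ✓
  (1,5): δ = 94.15°  ·
  (2,3): δ = 138.17°  ·
  (2,4): δ = 100.32°  ·
  (2,5): δ = 11.52°  ✓
  (3,4): δ = 142.15°  ·
  (3,5): δ = 53.35°  ·
  (4,5): δ = 91.20°  ·
antipodal pairs: 5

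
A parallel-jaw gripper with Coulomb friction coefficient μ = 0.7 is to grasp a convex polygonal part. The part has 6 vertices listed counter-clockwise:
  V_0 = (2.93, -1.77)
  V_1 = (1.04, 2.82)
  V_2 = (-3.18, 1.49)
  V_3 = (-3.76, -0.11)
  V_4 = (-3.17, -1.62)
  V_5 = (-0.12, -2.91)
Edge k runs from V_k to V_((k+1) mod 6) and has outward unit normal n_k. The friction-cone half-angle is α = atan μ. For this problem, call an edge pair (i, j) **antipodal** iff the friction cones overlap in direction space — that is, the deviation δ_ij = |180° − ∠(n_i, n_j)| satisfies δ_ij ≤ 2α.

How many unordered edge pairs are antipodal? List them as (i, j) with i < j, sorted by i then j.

α = atan 0.7 = 34.99°;  2α = 69.98°
n_0 = (+0.9247, +0.3807)
n_1 = (-0.3006, +0.9538)
n_2 = (-0.9401, +0.3408)
n_3 = (-0.9314, -0.3639)
n_4 = (-0.3895, -0.9210)
n_5 = (+0.3501, -0.9367)
  (0,1): δ = 94.89°  ·
  (0,2): δ = 42.31°  ✓
  (0,3): δ = 1.04°  ✓
  (0,4): δ = 44.69°  ✓
  (0,5): δ = 88.11°  ·
  (1,2): δ = 127.42°  ·
  (1,3): δ = 86.15°  ·
  (1,4): δ = 40.42°  ✓
  (1,5): δ = 3.00°  ✓
  (2,3): δ = 138.73°  ·
  (2,4): δ = 93.00°  ·
  (2,5): δ = 49.58°  ✓
  (3,4): δ = 134.27°  ·
  (3,5): δ = 90.85°  ·
  (4,5): δ = 136.58°  ·
antipodal pairs: 6

count = 6; pairs: (0,2), (0,3), (0,4), (1,4), (1,5), (2,5)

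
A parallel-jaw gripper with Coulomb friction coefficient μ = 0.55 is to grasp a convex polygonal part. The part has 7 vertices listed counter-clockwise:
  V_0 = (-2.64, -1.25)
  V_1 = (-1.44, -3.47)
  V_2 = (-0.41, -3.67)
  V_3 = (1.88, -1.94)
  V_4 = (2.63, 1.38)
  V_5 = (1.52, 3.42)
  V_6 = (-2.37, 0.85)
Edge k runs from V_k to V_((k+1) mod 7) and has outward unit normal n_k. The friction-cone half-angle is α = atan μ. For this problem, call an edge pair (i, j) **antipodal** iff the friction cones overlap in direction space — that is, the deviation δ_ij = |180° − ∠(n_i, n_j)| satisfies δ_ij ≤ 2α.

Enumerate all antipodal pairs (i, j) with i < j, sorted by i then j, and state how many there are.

count = 9; pairs: (0,3), (0,4), (1,4), (1,5), (2,5), (2,6), (3,5), (3,6), (4,6)

α = atan 0.55 = 28.81°;  2α = 57.62°
n_0 = (-0.8797, -0.4755)
n_1 = (-0.1906, -0.9817)
n_2 = (+0.6028, -0.7979)
n_3 = (+0.9754, -0.2204)
n_4 = (+0.8784, +0.4779)
n_5 = (-0.5512, +0.8344)
n_6 = (-0.9918, +0.1275)
  (0,1): δ = 129.38°  ·
  (0,2): δ = 81.32°  ·
  (0,3): δ = 41.12°  ✓
  (0,4): δ = 0.16°  ✓
  (0,5): δ = 95.06°  ·
  (0,6): δ = 144.28°  ·
  (1,2): δ = 131.94°  ·
  (1,3): δ = 91.74°  ·
  (1,4): δ = 50.46°  ✓
  (1,5): δ = 44.44°  ✓
  (1,6): δ = 93.66°  ·
  (2,3): δ = 139.80°  ·
  (2,4): δ = 98.52°  ·
  (2,5): δ = 3.62°  ✓
  (2,6): δ = 45.60°  ✓
  (3,4): δ = 138.72°  ·
  (3,5): δ = 43.82°  ✓
  (3,6): δ = 5.40°  ✓
  (4,5): δ = 85.10°  ·
  (4,6): δ = 35.88°  ✓
  (5,6): δ = 130.78°  ·
antipodal pairs: 9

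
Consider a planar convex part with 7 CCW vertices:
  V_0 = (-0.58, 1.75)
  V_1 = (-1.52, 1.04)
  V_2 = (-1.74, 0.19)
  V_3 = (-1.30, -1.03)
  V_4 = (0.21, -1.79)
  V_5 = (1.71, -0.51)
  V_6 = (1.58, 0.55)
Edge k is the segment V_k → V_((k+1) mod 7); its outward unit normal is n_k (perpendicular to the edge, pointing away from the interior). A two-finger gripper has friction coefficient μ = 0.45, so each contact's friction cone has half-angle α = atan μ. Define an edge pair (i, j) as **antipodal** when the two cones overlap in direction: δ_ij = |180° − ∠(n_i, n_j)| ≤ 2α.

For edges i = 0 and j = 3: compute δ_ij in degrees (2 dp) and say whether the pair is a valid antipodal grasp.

α = atan 0.45 = 24.23°;  2α = 48.46°
edge 0: e_0 = (-0.94, -0.71);  n_0 = (-0.6027, +0.7980)
edge 3: e_3 = (+1.51, -0.76);  n_3 = (-0.4496, -0.8932)
∠(n_0, n_3) = 116.22°
δ = |180° − 116.22°| = 63.78°
63.78° > 2α = 48.46°  →  invalid

δ = 63.78°, invalid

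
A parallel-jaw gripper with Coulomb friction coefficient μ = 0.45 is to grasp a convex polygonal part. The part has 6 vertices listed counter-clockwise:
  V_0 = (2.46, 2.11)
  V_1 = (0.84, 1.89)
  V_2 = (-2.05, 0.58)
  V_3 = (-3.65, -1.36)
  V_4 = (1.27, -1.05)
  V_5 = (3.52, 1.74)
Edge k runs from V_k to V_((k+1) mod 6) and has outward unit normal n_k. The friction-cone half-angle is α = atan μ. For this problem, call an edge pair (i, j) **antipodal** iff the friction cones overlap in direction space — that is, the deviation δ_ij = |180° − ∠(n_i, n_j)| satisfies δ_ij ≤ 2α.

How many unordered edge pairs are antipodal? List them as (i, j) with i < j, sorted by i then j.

α = atan 0.45 = 24.23°;  2α = 48.46°
n_0 = (-0.1346, +0.9909)
n_1 = (-0.4129, +0.9108)
n_2 = (-0.7715, +0.6363)
n_3 = (+0.0629, -0.9980)
n_4 = (+0.7784, -0.6278)
n_5 = (+0.3296, +0.9441)
  (0,1): δ = 163.35°  ·
  (0,2): δ = 137.25°  ·
  (0,3): δ = 4.13°  ✓
  (0,4): δ = 43.38°  ✓
  (0,5): δ = 153.02°  ·
  (1,2): δ = 153.90°  ·
  (1,3): δ = 20.78°  ✓
  (1,4): δ = 26.73°  ✓
  (1,5): δ = 136.37°  ·
  (2,3): δ = 46.88°  ✓
  (2,4): δ = 0.63°  ✓
  (2,5): δ = 110.27°  ·
  (3,4): δ = 132.49°  ·
  (3,5): δ = 22.85°  ✓
  (4,5): δ = 70.36°  ·
antipodal pairs: 7

count = 7; pairs: (0,3), (0,4), (1,3), (1,4), (2,3), (2,4), (3,5)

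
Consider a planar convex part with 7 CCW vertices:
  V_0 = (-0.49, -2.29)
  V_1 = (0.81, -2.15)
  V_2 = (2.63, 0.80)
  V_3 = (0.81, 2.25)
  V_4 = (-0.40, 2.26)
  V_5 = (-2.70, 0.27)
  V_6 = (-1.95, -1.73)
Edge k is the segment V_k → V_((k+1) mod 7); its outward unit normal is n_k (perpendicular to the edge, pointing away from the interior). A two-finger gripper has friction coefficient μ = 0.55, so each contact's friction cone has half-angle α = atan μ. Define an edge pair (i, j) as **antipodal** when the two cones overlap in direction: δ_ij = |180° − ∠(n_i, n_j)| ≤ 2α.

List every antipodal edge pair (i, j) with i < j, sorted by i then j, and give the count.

count = 8; pairs: (0,2), (0,3), (0,4), (1,4), (1,5), (2,5), (2,6), (3,6)

α = atan 0.55 = 28.81°;  2α = 57.62°
n_0 = (+0.1071, -0.9943)
n_1 = (+0.8511, -0.5251)
n_2 = (+0.6231, +0.7821)
n_3 = (+0.0083, +1.0000)
n_4 = (-0.6543, +0.7562)
n_5 = (-0.9363, -0.3511)
n_6 = (-0.3581, -0.9337)
  (0,1): δ = 127.82°  ·
  (0,2): δ = 44.69°  ✓
  (0,3): δ = 6.62°  ✓
  (0,4): δ = 34.72°  ✓
  (0,5): δ = 104.41°  ·
  (0,6): δ = 152.87°  ·
  (1,2): δ = 96.87°  ·
  (1,3): δ = 58.80°  ·
  (1,4): δ = 17.46°  ✓
  (1,5): δ = 52.23°  ✓
  (1,6): δ = 100.69°  ·
  (2,3): δ = 141.93°  ·
  (2,4): δ = 100.59°  ·
  (2,5): δ = 30.90°  ✓
  (2,6): δ = 17.56°  ✓
  (3,4): δ = 138.66°  ·
  (3,5): δ = 68.97°  ·
  (3,6): δ = 20.51°  ✓
  (4,5): δ = 110.31°  ·
  (4,6): δ = 61.85°  ·
  (5,6): δ = 131.54°  ·
antipodal pairs: 8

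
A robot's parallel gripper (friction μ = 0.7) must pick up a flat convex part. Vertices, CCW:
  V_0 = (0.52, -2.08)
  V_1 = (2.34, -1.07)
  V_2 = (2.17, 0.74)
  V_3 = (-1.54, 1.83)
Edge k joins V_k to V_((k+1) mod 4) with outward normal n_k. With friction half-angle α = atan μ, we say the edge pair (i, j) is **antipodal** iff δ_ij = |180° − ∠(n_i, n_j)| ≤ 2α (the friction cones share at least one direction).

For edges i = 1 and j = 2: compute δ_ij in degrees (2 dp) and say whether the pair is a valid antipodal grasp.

α = atan 0.7 = 34.99°;  2α = 69.98°
edge 1: e_1 = (-0.17, +1.81);  n_1 = (+0.9956, +0.0935)
edge 2: e_2 = (-3.71, +1.09);  n_2 = (+0.2819, +0.9594)
∠(n_1, n_2) = 68.26°
δ = |180° − 68.26°| = 111.74°
111.74° > 2α = 69.98°  →  invalid

δ = 111.74°, invalid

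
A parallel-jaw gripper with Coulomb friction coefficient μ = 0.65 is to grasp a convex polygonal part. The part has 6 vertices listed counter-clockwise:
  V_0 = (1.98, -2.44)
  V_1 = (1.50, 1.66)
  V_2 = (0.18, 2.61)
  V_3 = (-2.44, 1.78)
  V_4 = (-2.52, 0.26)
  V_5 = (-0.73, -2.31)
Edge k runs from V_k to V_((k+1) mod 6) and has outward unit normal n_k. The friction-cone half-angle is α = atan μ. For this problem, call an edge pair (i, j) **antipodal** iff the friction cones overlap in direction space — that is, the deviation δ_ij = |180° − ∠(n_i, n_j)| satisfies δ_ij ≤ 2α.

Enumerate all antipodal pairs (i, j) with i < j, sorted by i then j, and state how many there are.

α = atan 0.65 = 33.02°;  2α = 66.05°
n_0 = (+0.9932, +0.1163)
n_1 = (+0.5841, +0.8117)
n_2 = (-0.3020, +0.9533)
n_3 = (-0.9986, +0.0526)
n_4 = (-0.8206, -0.5715)
n_5 = (-0.0479, -0.9989)
  (0,1): δ = 132.42°  ·
  (0,2): δ = 79.10°  ·
  (0,3): δ = 9.69°  ✓
  (0,4): δ = 28.18°  ✓
  (0,5): δ = 80.58°  ·
  (1,2): δ = 126.68°  ·
  (1,3): δ = 57.27°  ✓
  (1,4): δ = 19.40°  ✓
  (1,5): δ = 33.00°  ✓
  (2,3): δ = 110.59°  ·
  (2,4): δ = 72.72°  ·
  (2,5): δ = 20.32°  ✓
  (3,4): δ = 142.13°  ·
  (3,5): δ = 89.73°  ·
  (4,5): δ = 127.60°  ·
antipodal pairs: 6

count = 6; pairs: (0,3), (0,4), (1,3), (1,4), (1,5), (2,5)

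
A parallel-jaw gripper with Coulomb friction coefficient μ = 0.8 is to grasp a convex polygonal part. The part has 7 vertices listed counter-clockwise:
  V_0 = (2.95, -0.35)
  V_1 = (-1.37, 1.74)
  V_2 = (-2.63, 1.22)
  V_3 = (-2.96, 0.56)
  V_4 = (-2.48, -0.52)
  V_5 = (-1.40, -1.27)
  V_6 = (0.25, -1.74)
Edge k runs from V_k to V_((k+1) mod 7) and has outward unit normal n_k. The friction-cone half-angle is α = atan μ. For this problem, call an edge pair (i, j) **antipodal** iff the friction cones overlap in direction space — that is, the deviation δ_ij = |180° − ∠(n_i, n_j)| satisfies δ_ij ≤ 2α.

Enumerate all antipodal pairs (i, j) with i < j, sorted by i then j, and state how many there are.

count = 8; pairs: (0,3), (0,4), (0,5), (0,6), (1,4), (1,5), (1,6), (2,6)

α = atan 0.8 = 38.66°;  2α = 77.32°
n_0 = (+0.4355, +0.9002)
n_1 = (-0.3815, +0.9244)
n_2 = (-0.8944, +0.4472)
n_3 = (-0.9138, -0.4061)
n_4 = (-0.5704, -0.8214)
n_5 = (-0.2740, -0.9617)
n_6 = (+0.4577, -0.8891)
  (0,1): δ = 131.76°  ·
  (0,2): δ = 90.75°  ·
  (0,3): δ = 40.22°  ✓
  (0,4): δ = 8.96°  ✓
  (0,5): δ = 9.92°  ✓
  (0,6): δ = 53.06°  ✓
  (1,2): δ = 138.99°  ·
  (1,3): δ = 88.46°  ·
  (1,4): δ = 57.20°  ✓
  (1,5): δ = 38.33°  ✓
  (1,6): δ = 4.81°  ✓
  (2,3): δ = 129.47°  ·
  (2,4): δ = 98.21°  ·
  (2,5): δ = 79.33°  ·
  (2,6): δ = 36.19°  ✓
  (3,4): δ = 148.74°  ·
  (3,5): δ = 129.86°  ·
  (3,6): δ = 86.72°  ·
  (4,5): δ = 161.12°  ·
  (4,6): δ = 117.98°  ·
  (5,6): δ = 136.86°  ·
antipodal pairs: 8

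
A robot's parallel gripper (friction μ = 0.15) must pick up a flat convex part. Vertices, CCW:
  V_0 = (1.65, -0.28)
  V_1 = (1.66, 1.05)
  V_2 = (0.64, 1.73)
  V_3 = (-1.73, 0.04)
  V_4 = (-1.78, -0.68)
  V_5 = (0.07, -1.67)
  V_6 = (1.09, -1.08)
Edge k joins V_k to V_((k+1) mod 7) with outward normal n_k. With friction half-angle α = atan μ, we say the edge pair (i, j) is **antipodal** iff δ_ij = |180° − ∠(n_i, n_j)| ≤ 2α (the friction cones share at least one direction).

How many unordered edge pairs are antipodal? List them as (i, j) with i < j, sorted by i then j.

count = 3; pairs: (0,3), (1,4), (2,5)

α = atan 0.15 = 8.53°;  2α = 17.06°
n_0 = (+1.0000, -0.0075)
n_1 = (+0.5547, +0.8321)
n_2 = (-0.5806, +0.8142)
n_3 = (-0.9976, +0.0693)
n_4 = (-0.4718, -0.8817)
n_5 = (+0.5007, -0.8656)
n_6 = (+0.8192, -0.5735)
  (0,1): δ = 123.26°  ·
  (0,2): δ = 54.08°  ·
  (0,3): δ = 3.54°  ✓
  (0,4): δ = 62.28°  ·
  (0,5): δ = 120.48°  ·
  (0,6): δ = 145.44°  ·
  (1,2): δ = 110.82°  ·
  (1,3): δ = 60.28°  ·
  (1,4): δ = 5.54°  ✓
  (1,5): δ = 63.74°  ·
  (1,6): δ = 88.70°  ·
  (2,3): δ = 129.46°  ·
  (2,4): δ = 63.64°  ·
  (2,5): δ = 5.45°  ✓
  (2,6): δ = 19.52°  ·
  (3,4): δ = 114.18°  ·
  (3,5): δ = 55.98°  ·
  (3,6): δ = 31.02°  ·
  (4,5): δ = 121.80°  ·
  (4,6): δ = 96.84°  ·
  (5,6): δ = 155.04°  ·
antipodal pairs: 3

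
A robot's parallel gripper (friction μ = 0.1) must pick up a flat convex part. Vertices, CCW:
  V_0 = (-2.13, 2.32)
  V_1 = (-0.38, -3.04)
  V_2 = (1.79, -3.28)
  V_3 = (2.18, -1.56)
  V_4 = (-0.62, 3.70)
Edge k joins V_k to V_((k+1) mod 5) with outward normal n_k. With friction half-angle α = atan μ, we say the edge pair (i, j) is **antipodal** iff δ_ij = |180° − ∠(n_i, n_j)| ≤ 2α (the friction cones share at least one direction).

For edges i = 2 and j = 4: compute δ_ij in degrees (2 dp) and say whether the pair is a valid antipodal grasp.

α = atan 0.1 = 5.71°;  2α = 11.42°
edge 2: e_2 = (+0.39, +1.72);  n_2 = (+0.9752, -0.2211)
edge 4: e_4 = (-1.51, -1.38);  n_4 = (-0.6746, +0.7382)
∠(n_2, n_4) = 145.20°
δ = |180° − 145.20°| = 34.80°
34.80° > 2α = 11.42°  →  invalid

δ = 34.80°, invalid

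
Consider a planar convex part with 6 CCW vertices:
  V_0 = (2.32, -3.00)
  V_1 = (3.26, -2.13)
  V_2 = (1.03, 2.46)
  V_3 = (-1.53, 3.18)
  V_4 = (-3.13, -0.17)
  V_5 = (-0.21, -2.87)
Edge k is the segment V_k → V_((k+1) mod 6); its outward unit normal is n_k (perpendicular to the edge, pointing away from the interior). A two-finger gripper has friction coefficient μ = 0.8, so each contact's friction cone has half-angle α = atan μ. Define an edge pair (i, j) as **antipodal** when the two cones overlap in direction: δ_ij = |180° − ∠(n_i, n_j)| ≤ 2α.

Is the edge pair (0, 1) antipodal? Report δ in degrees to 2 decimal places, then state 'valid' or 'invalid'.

δ = 106.87°, invalid

α = atan 0.8 = 38.66°;  2α = 77.32°
edge 0: e_0 = (+0.94, +0.87);  n_0 = (+0.6793, -0.7339)
edge 1: e_1 = (-2.23, +4.59);  n_1 = (+0.8995, +0.4370)
∠(n_0, n_1) = 73.13°
δ = |180° − 73.13°| = 106.87°
106.87° > 2α = 77.32°  →  invalid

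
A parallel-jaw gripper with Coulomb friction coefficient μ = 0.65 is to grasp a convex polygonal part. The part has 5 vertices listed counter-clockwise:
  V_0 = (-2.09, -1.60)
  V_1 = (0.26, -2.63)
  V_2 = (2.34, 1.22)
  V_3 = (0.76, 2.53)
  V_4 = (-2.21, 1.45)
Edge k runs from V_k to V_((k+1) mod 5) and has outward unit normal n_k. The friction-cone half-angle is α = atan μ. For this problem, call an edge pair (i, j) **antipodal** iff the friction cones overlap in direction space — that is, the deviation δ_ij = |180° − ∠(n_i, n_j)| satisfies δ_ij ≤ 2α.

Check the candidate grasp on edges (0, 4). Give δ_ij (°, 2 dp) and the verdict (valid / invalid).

δ = 115.92°, invalid

α = atan 0.65 = 33.02°;  2α = 66.05°
edge 0: e_0 = (+2.35, -1.03);  n_0 = (-0.4014, -0.9159)
edge 4: e_4 = (+0.12, -3.05);  n_4 = (-0.9992, -0.0393)
∠(n_0, n_4) = 64.08°
δ = |180° − 64.08°| = 115.92°
115.92° > 2α = 66.05°  →  invalid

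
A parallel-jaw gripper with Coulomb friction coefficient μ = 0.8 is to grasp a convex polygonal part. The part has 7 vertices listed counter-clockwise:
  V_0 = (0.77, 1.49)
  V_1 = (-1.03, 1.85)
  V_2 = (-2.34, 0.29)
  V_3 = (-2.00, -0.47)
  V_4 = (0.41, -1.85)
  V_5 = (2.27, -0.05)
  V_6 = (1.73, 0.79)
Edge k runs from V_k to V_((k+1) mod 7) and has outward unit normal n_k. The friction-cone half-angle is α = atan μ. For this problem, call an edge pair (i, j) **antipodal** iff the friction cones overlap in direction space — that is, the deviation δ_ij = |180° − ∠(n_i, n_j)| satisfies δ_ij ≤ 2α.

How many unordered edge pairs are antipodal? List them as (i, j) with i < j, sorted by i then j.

count = 10; pairs: (0,2), (0,3), (0,4), (1,4), (1,5), (2,4), (2,5), (2,6), (3,5), (3,6)

α = atan 0.8 = 38.66°;  2α = 77.32°
n_0 = (+0.1961, +0.9806)
n_1 = (-0.7658, +0.6431)
n_2 = (-0.9128, -0.4084)
n_3 = (-0.4969, -0.8678)
n_4 = (+0.6954, -0.7186)
n_5 = (+0.8412, +0.5408)
n_6 = (+0.5892, +0.8080)
  (0,1): δ = 118.71°  ·
  (0,2): δ = 54.59°  ✓
  (0,3): δ = 18.49°  ✓
  (0,4): δ = 55.37°  ✓
  (0,5): δ = 134.05°  ·
  (0,6): δ = 155.21°  ·
  (1,2): δ = 115.88°  ·
  (1,3): δ = 79.77°  ·
  (1,4): δ = 5.92°  ✓
  (1,5): δ = 72.76°  ✓
  (1,6): δ = 93.92°  ·
  (2,3): δ = 143.90°  ·
  (2,4): δ = 70.04°  ✓
  (2,5): δ = 8.63°  ✓
  (2,6): δ = 29.80°  ✓
  (3,4): δ = 106.14°  ·
  (3,5): δ = 27.47°  ✓
  (3,6): δ = 6.30°  ✓
  (4,5): δ = 101.33°  ·
  (4,6): δ = 80.16°  ·
  (5,6): δ = 158.83°  ·
antipodal pairs: 10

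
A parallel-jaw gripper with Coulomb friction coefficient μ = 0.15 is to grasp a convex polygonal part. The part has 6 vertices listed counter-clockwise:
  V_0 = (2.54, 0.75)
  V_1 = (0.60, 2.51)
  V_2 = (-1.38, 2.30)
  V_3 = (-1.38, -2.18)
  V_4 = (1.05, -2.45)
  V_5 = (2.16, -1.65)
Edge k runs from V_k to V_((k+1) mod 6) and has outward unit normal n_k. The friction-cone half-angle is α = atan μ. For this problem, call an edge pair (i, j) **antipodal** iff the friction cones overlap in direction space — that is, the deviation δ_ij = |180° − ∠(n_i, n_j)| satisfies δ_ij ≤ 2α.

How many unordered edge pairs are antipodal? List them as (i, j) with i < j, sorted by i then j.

α = atan 0.15 = 8.53°;  2α = 17.06°
n_0 = (+0.6719, +0.7406)
n_1 = (-0.1055, +0.9944)
n_2 = (-1.0000, -0.0000)
n_3 = (-0.1104, -0.9939)
n_4 = (+0.5847, -0.8113)
n_5 = (+0.9877, -0.1564)
  (0,1): δ = 131.73°  ·
  (0,2): δ = 47.79°  ·
  (0,3): δ = 35.87°  ·
  (0,4): δ = 78.00°  ·
  (0,5): δ = 123.22°  ·
  (1,2): δ = 96.05°  ·
  (1,3): δ = 12.39°  ✓
  (1,4): δ = 29.73°  ·
  (1,5): δ = 74.95°  ·
  (2,3): δ = 96.34°  ·
  (2,4): δ = 54.22°  ·
  (2,5): δ = 9.00°  ✓
  (3,4): δ = 137.88°  ·
  (3,5): δ = 92.66°  ·
  (4,5): δ = 134.78°  ·
antipodal pairs: 2

count = 2; pairs: (1,3), (2,5)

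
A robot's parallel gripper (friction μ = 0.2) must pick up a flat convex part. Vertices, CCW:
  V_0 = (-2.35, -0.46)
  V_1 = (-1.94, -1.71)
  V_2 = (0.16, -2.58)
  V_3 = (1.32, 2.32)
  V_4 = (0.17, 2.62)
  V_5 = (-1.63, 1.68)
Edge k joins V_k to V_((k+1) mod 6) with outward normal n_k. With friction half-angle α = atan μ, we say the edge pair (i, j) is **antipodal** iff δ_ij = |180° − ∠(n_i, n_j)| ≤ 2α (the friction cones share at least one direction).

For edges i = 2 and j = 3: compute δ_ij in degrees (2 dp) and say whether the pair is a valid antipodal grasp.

α = atan 0.2 = 11.31°;  2α = 22.62°
edge 2: e_2 = (+1.16, +4.90);  n_2 = (+0.9731, -0.2304)
edge 3: e_3 = (-1.15, +0.30);  n_3 = (+0.2524, +0.9676)
∠(n_2, n_3) = 88.70°
δ = |180° − 88.70°| = 91.30°
91.30° > 2α = 22.62°  →  invalid

δ = 91.30°, invalid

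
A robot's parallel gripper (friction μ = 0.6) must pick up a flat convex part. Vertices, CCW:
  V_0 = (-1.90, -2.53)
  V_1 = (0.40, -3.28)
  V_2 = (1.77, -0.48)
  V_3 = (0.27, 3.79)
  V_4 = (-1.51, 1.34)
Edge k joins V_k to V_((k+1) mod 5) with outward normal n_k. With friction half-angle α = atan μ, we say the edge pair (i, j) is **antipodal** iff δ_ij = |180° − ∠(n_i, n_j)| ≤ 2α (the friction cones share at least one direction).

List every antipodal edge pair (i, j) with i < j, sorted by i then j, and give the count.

count = 5; pairs: (0,2), (1,3), (1,4), (2,3), (2,4)

α = atan 0.6 = 30.96°;  2α = 61.93°
n_0 = (-0.3100, -0.9507)
n_1 = (+0.8982, -0.4395)
n_2 = (+0.9435, +0.3314)
n_3 = (-0.8090, +0.5878)
n_4 = (-0.9950, +0.1003)
  (0,1): δ = 98.01°  ·
  (0,2): δ = 52.58°  ✓
  (0,3): δ = 72.06°  ·
  (0,4): δ = 102.31°  ·
  (1,2): δ = 134.57°  ·
  (1,3): δ = 9.93°  ✓
  (1,4): δ = 20.32°  ✓
  (2,3): δ = 55.36°  ✓
  (2,4): δ = 25.11°  ✓
  (3,4): δ = 149.76°  ·
antipodal pairs: 5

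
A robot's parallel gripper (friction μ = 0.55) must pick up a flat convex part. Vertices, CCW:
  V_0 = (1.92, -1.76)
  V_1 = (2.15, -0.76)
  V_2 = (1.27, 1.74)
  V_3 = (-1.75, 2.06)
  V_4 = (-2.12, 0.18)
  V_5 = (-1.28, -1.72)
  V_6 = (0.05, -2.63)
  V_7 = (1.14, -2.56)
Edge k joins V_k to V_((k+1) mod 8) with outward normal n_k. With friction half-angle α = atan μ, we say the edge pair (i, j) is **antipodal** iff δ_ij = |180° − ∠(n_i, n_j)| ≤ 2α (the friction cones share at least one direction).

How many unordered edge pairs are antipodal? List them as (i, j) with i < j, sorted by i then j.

count = 9; pairs: (0,3), (0,4), (1,3), (1,4), (1,5), (2,5), (2,6), (2,7), (3,7)

α = atan 0.55 = 28.81°;  2α = 57.62°
n_0 = (+0.9746, -0.2241)
n_1 = (+0.9433, +0.3320)
n_2 = (+0.1054, +0.9944)
n_3 = (-0.9812, +0.1931)
n_4 = (-0.9146, -0.4044)
n_5 = (-0.5647, -0.8253)
n_6 = (+0.0641, -0.9979)
n_7 = (+0.7160, -0.6981)
  (0,1): δ = 147.66°  ·
  (0,2): δ = 83.10°  ·
  (0,3): δ = 1.82°  ✓
  (0,4): δ = 36.80°  ✓
  (0,5): δ = 68.57°  ·
  (0,6): δ = 106.63°  ·
  (0,7): δ = 148.68°  ·
  (1,2): δ = 115.44°  ·
  (1,3): δ = 30.53°  ✓
  (1,4): δ = 4.46°  ✓
  (1,5): δ = 36.23°  ✓
  (1,6): δ = 74.28°  ·
  (1,7): δ = 116.33°  ·
  (2,3): δ = 95.09°  ·
  (2,4): δ = 60.10°  ·
  (2,5): δ = 28.33°  ✓
  (2,6): δ = 9.72°  ✓
  (2,7): δ = 51.77°  ✓
  (3,4): δ = 145.02°  ·
  (3,5): δ = 113.25°  ·
  (3,6): δ = 75.19°  ·
  (3,7): δ = 33.14°  ✓
  (4,5): δ = 148.23°  ·
  (4,6): δ = 110.18°  ·
  (4,7): δ = 68.13°  ·
  (5,6): δ = 141.95°  ·
  (5,7): δ = 99.89°  ·
  (6,7): δ = 137.95°  ·
antipodal pairs: 9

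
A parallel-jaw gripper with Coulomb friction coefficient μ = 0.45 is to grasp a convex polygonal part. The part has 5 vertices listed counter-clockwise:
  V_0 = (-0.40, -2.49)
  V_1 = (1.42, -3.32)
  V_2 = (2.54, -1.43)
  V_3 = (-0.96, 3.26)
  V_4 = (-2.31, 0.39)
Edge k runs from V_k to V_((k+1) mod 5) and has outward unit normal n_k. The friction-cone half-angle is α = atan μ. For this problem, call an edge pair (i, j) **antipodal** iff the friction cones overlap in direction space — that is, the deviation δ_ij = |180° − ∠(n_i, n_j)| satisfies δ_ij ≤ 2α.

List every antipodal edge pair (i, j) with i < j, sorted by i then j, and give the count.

α = atan 0.45 = 24.23°;  2α = 48.46°
n_0 = (-0.4149, -0.9099)
n_1 = (+0.8603, -0.5098)
n_2 = (+0.8014, +0.5981)
n_3 = (-0.9049, +0.4256)
n_4 = (-0.8334, -0.5527)
  (0,1): δ = 96.14°  ·
  (0,2): δ = 28.75°  ✓
  (0,3): δ = 89.32°  ·
  (0,4): δ = 148.07°  ·
  (1,2): δ = 112.62°  ·
  (1,3): δ = 5.46°  ✓
  (1,4): δ = 64.20°  ·
  (2,3): δ = 61.92°  ·
  (2,4): δ = 3.18°  ✓
  (3,4): δ = 121.26°  ·
antipodal pairs: 3

count = 3; pairs: (0,2), (1,3), (2,4)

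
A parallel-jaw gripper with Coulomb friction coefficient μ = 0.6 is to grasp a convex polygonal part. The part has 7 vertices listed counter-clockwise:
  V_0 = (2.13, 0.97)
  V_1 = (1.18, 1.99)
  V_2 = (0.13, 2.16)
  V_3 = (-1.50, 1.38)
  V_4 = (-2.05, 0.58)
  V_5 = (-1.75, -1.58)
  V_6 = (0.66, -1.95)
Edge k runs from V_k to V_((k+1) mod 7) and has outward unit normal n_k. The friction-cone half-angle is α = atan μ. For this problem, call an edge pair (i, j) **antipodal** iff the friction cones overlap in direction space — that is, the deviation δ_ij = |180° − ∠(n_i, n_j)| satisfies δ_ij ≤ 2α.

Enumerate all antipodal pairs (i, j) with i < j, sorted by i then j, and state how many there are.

count = 7; pairs: (0,4), (0,5), (1,5), (2,5), (2,6), (3,6), (4,6)

α = atan 0.6 = 30.96°;  2α = 61.93°
n_0 = (+0.7318, +0.6816)
n_1 = (+0.1598, +0.9871)
n_2 = (-0.4317, +0.9020)
n_3 = (-0.8240, +0.5665)
n_4 = (-0.9905, -0.1376)
n_5 = (-0.1517, -0.9884)
n_6 = (+0.8932, -0.4497)
  (0,1): δ = 142.16°  ·
  (0,2): δ = 107.39°  ·
  (0,3): δ = 77.47°  ·
  (0,4): δ = 35.06°  ✓
  (0,5): δ = 38.31°  ✓
  (0,6): δ = 110.31°  ·
  (1,2): δ = 145.23°  ·
  (1,3): δ = 115.31°  ·
  (1,4): δ = 72.90°  ·
  (1,5): δ = 0.47°  ✓
  (1,6): δ = 72.47°  ·
  (2,3): δ = 150.08°  ·
  (2,4): δ = 107.67°  ·
  (2,5): δ = 34.30°  ✓
  (2,6): δ = 37.71°  ✓
  (3,4): δ = 137.58°  ·
  (3,5): δ = 64.22°  ·
  (3,6): δ = 7.79°  ✓
  (4,5): δ = 106.64°  ·
  (4,6): δ = 34.63°  ✓
  (5,6): δ = 107.99°  ·
antipodal pairs: 7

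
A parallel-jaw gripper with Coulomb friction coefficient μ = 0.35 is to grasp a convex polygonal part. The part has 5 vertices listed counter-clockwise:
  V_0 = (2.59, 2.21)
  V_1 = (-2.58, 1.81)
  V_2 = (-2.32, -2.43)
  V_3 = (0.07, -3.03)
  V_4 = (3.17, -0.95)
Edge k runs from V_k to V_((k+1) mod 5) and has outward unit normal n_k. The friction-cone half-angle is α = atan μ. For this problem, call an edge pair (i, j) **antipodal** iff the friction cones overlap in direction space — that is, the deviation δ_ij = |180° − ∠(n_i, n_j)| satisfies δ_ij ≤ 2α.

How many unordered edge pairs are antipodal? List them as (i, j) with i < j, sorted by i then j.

count = 3; pairs: (0,2), (0,3), (1,4)

α = atan 0.35 = 19.29°;  2α = 38.58°
n_0 = (-0.0771, +0.9970)
n_1 = (-0.9981, -0.0612)
n_2 = (-0.2435, -0.9699)
n_3 = (+0.5572, -0.8304)
n_4 = (+0.9836, +0.1805)
  (0,1): δ = 90.92°  ·
  (0,2): δ = 18.52°  ✓
  (0,3): δ = 29.44°  ✓
  (0,4): δ = 95.98°  ·
  (1,2): δ = 107.60°  ·
  (1,3): δ = 59.65°  ·
  (1,4): δ = 6.89°  ✓
  (2,3): δ = 132.05°  ·
  (2,4): δ = 65.51°  ·
  (3,4): δ = 113.46°  ·
antipodal pairs: 3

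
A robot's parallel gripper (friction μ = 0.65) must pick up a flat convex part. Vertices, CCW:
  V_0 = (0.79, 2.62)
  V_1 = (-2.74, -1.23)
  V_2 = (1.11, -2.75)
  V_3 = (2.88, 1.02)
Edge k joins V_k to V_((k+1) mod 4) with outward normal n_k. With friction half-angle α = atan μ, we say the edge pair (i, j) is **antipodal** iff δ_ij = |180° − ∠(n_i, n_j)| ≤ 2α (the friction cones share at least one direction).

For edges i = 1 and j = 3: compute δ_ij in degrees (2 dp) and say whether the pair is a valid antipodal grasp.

α = atan 0.65 = 33.02°;  2α = 66.05°
edge 1: e_1 = (+3.85, -1.52);  n_1 = (-0.3672, -0.9301)
edge 3: e_3 = (-2.09, +1.60);  n_3 = (+0.6079, +0.7940)
∠(n_1, n_3) = 164.11°
δ = |180° − 164.11°| = 15.89°
15.89° ≤ 2α = 66.05°  →  valid

δ = 15.89°, valid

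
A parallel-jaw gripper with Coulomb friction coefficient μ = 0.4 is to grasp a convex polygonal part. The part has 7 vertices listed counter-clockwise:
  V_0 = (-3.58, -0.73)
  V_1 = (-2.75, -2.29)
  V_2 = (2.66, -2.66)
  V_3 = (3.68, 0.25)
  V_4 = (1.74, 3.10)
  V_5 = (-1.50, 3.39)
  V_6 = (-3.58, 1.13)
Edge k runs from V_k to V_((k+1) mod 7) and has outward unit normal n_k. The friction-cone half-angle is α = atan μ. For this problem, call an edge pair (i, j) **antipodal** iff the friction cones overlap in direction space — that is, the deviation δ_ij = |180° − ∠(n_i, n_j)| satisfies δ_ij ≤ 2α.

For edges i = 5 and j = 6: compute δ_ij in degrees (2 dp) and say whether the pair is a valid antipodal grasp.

δ = 137.37°, invalid

α = atan 0.4 = 21.80°;  2α = 43.60°
edge 5: e_5 = (-2.08, -2.26);  n_5 = (-0.7358, +0.6772)
edge 6: e_6 = (+0.00, -1.86);  n_6 = (-1.0000, -0.0000)
∠(n_5, n_6) = 42.63°
δ = |180° − 42.63°| = 137.37°
137.37° > 2α = 43.60°  →  invalid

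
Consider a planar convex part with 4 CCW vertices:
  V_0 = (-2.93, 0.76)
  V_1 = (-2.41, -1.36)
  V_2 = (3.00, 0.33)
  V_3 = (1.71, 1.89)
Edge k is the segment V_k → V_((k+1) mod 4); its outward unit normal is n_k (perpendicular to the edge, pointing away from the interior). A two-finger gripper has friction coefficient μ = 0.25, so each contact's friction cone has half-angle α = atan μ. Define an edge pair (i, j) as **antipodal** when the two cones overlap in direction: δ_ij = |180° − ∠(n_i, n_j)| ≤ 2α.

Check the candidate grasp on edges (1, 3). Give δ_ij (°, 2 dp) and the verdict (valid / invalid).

δ = 3.66°, valid

α = atan 0.25 = 14.04°;  2α = 28.07°
edge 1: e_1 = (+5.41, +1.69);  n_1 = (+0.2982, -0.9545)
edge 3: e_3 = (-4.64, -1.13);  n_3 = (-0.2366, +0.9716)
∠(n_1, n_3) = 176.34°
δ = |180° − 176.34°| = 3.66°
3.66° ≤ 2α = 28.07°  →  valid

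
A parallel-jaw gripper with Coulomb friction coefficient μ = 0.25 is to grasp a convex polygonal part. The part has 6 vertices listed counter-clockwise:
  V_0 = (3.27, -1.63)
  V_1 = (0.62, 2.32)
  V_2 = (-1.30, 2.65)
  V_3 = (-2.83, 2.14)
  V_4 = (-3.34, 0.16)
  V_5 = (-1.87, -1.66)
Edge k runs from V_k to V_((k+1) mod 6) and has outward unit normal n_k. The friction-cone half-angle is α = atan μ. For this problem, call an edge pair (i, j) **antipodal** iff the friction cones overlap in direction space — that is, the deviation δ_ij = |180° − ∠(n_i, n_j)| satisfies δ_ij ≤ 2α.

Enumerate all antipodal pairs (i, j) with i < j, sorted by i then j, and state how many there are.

count = 3; pairs: (0,4), (1,5), (2,5)

α = atan 0.25 = 14.04°;  2α = 28.07°
n_0 = (+0.8304, +0.5571)
n_1 = (+0.1694, +0.9855)
n_2 = (-0.3162, +0.9487)
n_3 = (-0.9684, +0.2494)
n_4 = (-0.7779, -0.6283)
n_5 = (+0.0058, -1.0000)
  (0,1): δ = 133.61°  ·
  (0,2): δ = 105.42°  ·
  (0,3): δ = 48.30°  ·
  (0,4): δ = 5.07°  ✓
  (0,5): δ = 56.48°  ·
  (1,2): δ = 151.81°  ·
  (1,3): δ = 94.69°  ·
  (1,4): δ = 41.32°  ·
  (1,5): δ = 10.09°  ✓
  (2,3): δ = 122.88°  ·
  (2,4): δ = 69.51°  ·
  (2,5): δ = 18.10°  ✓
  (3,4): δ = 126.63°  ·
  (3,5): δ = 75.22°  ·
  (4,5): δ = 128.59°  ·
antipodal pairs: 3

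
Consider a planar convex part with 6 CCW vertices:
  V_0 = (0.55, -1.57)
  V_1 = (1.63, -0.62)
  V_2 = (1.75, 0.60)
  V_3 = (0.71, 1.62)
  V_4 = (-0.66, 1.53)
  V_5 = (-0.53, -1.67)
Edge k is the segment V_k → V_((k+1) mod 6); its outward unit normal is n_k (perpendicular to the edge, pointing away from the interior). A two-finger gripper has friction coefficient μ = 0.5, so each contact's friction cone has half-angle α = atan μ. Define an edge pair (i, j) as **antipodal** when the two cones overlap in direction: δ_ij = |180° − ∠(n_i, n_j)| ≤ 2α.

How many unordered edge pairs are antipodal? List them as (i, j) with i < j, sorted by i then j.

α = atan 0.5 = 26.57°;  2α = 53.13°
n_0 = (+0.6605, -0.7509)
n_1 = (+0.9952, -0.0979)
n_2 = (+0.7002, +0.7139)
n_3 = (-0.0656, +0.9978)
n_4 = (-0.9992, -0.0406)
n_5 = (+0.0922, -0.9957)
  (0,1): δ = 136.95°  ·
  (0,2): δ = 85.78°  ·
  (0,3): δ = 37.58°  ✓
  (0,4): δ = 50.99°  ✓
  (0,5): δ = 143.95°  ·
  (1,2): δ = 128.83°  ·
  (1,3): δ = 80.62°  ·
  (1,4): δ = 7.94°  ✓
  (1,5): δ = 100.91°  ·
  (2,3): δ = 131.80°  ·
  (2,4): δ = 43.23°  ✓
  (2,5): δ = 49.73°  ✓
  (3,4): δ = 91.43°  ·
  (3,5): δ = 1.53°  ✓
  (4,5): δ = 87.04°  ·
antipodal pairs: 6

count = 6; pairs: (0,3), (0,4), (1,4), (2,4), (2,5), (3,5)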